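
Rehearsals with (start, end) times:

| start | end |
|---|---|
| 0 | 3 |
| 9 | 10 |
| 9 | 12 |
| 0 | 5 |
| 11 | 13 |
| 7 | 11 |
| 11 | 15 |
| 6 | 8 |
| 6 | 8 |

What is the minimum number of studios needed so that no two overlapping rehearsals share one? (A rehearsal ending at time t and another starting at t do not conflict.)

3

Count concurrent intervals with a sweep; the peak is the room count.
Events (time:±→running): 0:+→1 0:+→2 3:-→1 5:-→0 6:+→1 6:+→2 7:+→3 … peak 3.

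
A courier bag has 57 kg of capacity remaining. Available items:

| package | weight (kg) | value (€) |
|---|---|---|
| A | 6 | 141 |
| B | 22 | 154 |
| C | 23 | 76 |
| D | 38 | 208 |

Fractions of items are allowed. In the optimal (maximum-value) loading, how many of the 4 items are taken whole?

Order: A (141/6=23.50) > B (154/22=7.00) > D (208/38=5.47) > C (76/23=3.30)
Fill: take A (6 @ 141) → take B (22 @ 154) → take 29/38 of D → 158.74; 57/57 used.
2 item(s) taken whole; one partial (take 29/38 of D).

2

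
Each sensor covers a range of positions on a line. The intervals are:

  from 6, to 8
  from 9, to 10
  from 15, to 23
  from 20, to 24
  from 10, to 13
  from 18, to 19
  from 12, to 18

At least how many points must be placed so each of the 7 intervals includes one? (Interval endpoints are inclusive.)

Process intervals by earliest right end; each time one isn't hit yet, stab at its right endpoint.
By right end: [6,8]  [9,10]  [10,13]  [12,18]  [18,19]  [15,23]  [20,24]
[6,8] uncovered → point at 8; [9,10] uncovered → point at 10; [12,18] uncovered → point at 18; [20,24] uncovered → point at 24.
Points: 8, 10, 18, 24 (4 total).

4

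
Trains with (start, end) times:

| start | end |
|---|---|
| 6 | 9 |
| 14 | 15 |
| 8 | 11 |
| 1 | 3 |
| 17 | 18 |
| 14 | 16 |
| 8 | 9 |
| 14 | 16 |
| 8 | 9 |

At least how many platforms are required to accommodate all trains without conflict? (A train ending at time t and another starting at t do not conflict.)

4

Events (time:±→running): 1:+→1 3:-→0 6:+→1 8:+→2 8:+→3 8:+→4 … peak 4.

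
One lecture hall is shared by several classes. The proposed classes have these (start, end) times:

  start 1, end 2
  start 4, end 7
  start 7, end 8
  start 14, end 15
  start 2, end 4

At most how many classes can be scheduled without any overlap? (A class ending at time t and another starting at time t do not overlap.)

5

By end time: (1,2), (2,4), (4,7), (7,8), (14,15).
Pick (1,2); next start ≥ 2 → (2,4); next start ≥ 4 → (4,7); next start ≥ 7 → (7,8); next start ≥ 8 → (14,15).
Selected 5 classes.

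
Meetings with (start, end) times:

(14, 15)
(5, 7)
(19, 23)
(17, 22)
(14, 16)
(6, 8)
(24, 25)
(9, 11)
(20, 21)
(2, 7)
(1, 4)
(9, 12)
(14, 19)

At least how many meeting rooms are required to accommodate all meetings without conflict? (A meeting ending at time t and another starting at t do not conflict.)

The answer is the maximum number of intervals overlapping at any instant.
Events (time:±→running): 1:+→1 2:+→2 4:-→1 5:+→2 6:+→3 … peak 3.

3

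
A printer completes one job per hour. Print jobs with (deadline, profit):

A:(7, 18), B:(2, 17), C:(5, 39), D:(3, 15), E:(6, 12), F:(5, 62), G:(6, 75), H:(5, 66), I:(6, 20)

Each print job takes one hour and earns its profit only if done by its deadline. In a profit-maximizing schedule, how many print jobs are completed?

7

Sort by profit descending; place each in the latest free slot ≤ its deadline.
By profit: G(d6,75), H(d5,66), F(d5,62), C(d5,39), I(d6,20), A(d7,18), B(d2,17), D(d3,15), E(d6,12)
G→slot 6; H→slot 5; F→slot 4; C→slot 3; I→slot 2; A→slot 7; B→slot 1; D skipped; E skipped.
7 of 9 scheduled.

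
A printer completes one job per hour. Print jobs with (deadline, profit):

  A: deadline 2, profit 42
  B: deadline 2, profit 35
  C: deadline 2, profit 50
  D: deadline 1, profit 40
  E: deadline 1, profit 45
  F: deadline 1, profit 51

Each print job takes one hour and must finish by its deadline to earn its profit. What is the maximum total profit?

Sort by profit descending; place each in the latest free slot ≤ its deadline.
By profit: F(d1,51), C(d2,50), E(d1,45), A(d2,42), D(d1,40), B(d2,35)
F→slot 1; C→slot 2; E skipped; A skipped; D skipped; B skipped.
Profit = 51 + 50 = 101

101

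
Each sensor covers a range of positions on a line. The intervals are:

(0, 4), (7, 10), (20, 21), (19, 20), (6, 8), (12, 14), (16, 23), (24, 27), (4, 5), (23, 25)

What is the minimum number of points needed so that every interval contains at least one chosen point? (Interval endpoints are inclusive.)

5

By right end: [0,4]  [4,5]  [6,8]  [7,10]  [12,14]  [19,20]  [20,21]  [16,23]  [23,25]  [24,27]
[0,4] uncovered → point at 4; [6,8] uncovered → point at 8; [12,14] uncovered → point at 14; [19,20] uncovered → point at 20; [23,25] uncovered → point at 25.
Points: 4, 8, 14, 20, 25 (5 total).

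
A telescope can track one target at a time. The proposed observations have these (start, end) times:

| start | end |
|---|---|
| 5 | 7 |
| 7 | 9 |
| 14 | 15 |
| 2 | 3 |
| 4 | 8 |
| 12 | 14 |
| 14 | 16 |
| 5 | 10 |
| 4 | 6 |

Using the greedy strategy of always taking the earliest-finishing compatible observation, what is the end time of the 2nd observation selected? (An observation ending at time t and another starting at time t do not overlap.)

6

Sorted by end: (2,3)  (4,6)  (5,7)  (4,8)  (7,9)  (5,10)  (12,14)  (14,15)  (14,16)
take (2,3); take (4,6); skip (5,7); skip (4,8); take (7,9); take (12,14); take (14,15).
Selected: (2,3) (4,6) (7,9) (12,14) (14,15)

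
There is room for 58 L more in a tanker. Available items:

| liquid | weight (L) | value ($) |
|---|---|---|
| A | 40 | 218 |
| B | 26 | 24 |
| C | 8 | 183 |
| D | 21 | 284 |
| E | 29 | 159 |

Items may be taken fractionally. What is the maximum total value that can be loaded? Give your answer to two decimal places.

Ratios (sorted): C 22.88, D 13.52, E 5.48, A 5.45, B 0.92
take C (8 @ 183); take D (21 @ 284); take E (29 @ 159). Capacity used 58/58.
Total value = 626.00

626.00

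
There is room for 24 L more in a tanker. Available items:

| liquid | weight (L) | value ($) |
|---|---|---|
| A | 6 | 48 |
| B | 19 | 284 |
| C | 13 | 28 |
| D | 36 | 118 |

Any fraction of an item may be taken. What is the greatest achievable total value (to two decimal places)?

324.00

Greedy by value/weight ratio, highest first.
Ratios (sorted): B 14.95, A 8.00, D 3.28, C 2.15
take B (19 @ 284); take 5/6 of A → 40.00. Capacity used 24/24.
Total value = 324.00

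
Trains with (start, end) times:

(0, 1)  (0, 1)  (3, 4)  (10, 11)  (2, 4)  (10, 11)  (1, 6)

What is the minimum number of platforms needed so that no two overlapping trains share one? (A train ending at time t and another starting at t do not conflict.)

3

The answer is the maximum number of intervals overlapping at any instant.
Events (time:±→running): 0:+→1 0:+→2 1:-→1 1:-→0 1:+→1 2:+→2 3:+→3 … peak 3.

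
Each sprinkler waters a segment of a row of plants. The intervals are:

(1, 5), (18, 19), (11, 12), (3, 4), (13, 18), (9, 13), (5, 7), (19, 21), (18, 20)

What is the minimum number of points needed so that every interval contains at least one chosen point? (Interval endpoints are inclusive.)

By right end: [3,4]  [1,5]  [5,7]  [11,12]  [9,13]  [13,18]  [18,19]  [18,20]  [19,21]
[3,4] uncovered → point at 4; [5,7] uncovered → point at 7; [11,12] uncovered → point at 12; [13,18] uncovered → point at 18; [19,21] uncovered → point at 21.
Points: 4, 7, 12, 18, 21 (5 total).

5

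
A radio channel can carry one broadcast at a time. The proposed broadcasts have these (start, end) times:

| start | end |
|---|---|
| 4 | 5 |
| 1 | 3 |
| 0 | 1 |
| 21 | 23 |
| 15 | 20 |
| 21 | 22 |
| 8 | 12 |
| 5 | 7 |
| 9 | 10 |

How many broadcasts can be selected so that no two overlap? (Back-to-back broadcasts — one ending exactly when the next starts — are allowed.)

By end time: (0,1), (1,3), (4,5), (5,7), (9,10), (8,12), (15,20), (21,22), (21,23).
Pick (0,1); next start ≥ 1 → (1,3); next start ≥ 3 → (4,5); next start ≥ 5 → (5,7); next start ≥ 7 → (9,10); next start ≥ 10 → (15,20); next start ≥ 20 → (21,22).
Selected 7 broadcasts.

7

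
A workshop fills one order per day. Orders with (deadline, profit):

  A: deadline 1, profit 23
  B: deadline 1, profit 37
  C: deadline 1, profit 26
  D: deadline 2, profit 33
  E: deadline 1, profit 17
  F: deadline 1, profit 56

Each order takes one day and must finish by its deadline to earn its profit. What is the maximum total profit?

89

Take jobs in profit order; each goes to the latest open slot no later than its deadline.
By profit: F(d1,56), B(d1,37), D(d2,33), C(d1,26), A(d1,23), E(d1,17)
F→slot 1; B skipped; D→slot 2; C skipped; A skipped; E skipped.
Profit = 56 + 33 = 89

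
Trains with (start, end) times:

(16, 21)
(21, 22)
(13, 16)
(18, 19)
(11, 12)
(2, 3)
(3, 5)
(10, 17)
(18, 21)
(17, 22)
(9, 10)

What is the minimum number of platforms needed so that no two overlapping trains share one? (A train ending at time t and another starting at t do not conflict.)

The answer is the maximum number of intervals overlapping at any instant.
starts: [2, 3, 9, 10, 11, 13, 16, 17, 18, 18, 21]
ends:   [3, 5, 10, 12, 16, 17, 19, 21, 21, 22, 22]
s2→1 e3→0 s3→1 e5→0 s9→1 e10→0 s10→1 s11→2 e12→1 s13→2 e16→1 s16→2 e17→1 s17→2 s18→3 s18→4  — peak 4.

4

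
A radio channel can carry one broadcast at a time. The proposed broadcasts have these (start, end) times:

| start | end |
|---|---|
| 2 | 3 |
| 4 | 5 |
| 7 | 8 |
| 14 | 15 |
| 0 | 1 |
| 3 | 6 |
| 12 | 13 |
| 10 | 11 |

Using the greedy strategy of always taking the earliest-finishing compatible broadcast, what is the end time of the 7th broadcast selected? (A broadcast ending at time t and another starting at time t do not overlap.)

15

By end time: (0,1), (2,3), (4,5), (3,6), (7,8), (10,11), (12,13), (14,15).
Pick (0,1); next start ≥ 1 → (2,3); next start ≥ 3 → (4,5); next start ≥ 5 → (7,8); next start ≥ 8 → (10,11); next start ≥ 11 → (12,13); next start ≥ 13 → (14,15).
Selected: (0,1) (2,3) (4,5) (7,8) (10,11) (12,13) (14,15)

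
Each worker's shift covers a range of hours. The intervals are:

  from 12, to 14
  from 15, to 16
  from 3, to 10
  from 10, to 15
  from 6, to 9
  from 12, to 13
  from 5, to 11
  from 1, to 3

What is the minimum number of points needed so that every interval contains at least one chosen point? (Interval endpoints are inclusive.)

Process intervals by earliest right end; each time one isn't hit yet, stab at its right endpoint.
By right end: [1,3]  [6,9]  [3,10]  [5,11]  [12,13]  [12,14]  [10,15]  [15,16]
[1,3] uncovered → point at 3; [6,9] uncovered → point at 9; [12,13] uncovered → point at 13; [15,16] uncovered → point at 16.
Points: 3, 9, 13, 16 (4 total).

4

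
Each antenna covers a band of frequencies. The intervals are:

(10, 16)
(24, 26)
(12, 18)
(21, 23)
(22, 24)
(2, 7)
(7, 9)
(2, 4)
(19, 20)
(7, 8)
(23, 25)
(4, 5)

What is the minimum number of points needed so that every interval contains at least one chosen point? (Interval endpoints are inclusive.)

6

Process intervals by earliest right end; each time one isn't hit yet, stab at its right endpoint.
Sorted: [2,4] [4,5] [2,7] [7,8] [7,9] [10,16] [12,18] [19,20] [21,23] [22,24] [23,25] [24,26]
{[2,4],[4,5],[2,7]} hit by 4; {[7,8],[7,9]} hit by 8; {[10,16],[12,18]} hit by 16; {[19,20]} hit by 20; {[21,23],[22,24],[23,25]} hit by 23; {[24,26]} hit by 26.
Points: 4, 8, 16, 20, 23, 26 (6 total).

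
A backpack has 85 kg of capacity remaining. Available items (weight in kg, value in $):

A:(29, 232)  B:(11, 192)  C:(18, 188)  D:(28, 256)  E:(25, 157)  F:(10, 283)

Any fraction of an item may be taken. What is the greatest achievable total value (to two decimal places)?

Sort by value per unit weight and fill in that order.
Ratios (sorted): F 28.30, B 17.45, C 10.44, D 9.14, A 8.00, E 6.28
take F (10 @ 283); take B (11 @ 192); take C (18 @ 188); take D (28 @ 256); take 18/29 of A → 144.00. Capacity used 85/85.
Total value = 1063.00

1063.00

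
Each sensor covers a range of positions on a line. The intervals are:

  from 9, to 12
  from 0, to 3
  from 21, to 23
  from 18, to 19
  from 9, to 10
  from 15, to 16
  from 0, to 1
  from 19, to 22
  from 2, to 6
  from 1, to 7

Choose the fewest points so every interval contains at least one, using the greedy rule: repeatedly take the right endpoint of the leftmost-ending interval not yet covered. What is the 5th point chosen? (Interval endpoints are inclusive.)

Process intervals by earliest right end; each time one isn't hit yet, stab at its right endpoint.
Sorted: [0,1] [0,3] [2,6] [1,7] [9,10] [9,12] [15,16] [18,19] [19,22] [21,23]
{[0,1],[0,3]} hit by 1; {[2,6],[1,7]} hit by 6; {[9,10],[9,12]} hit by 10; {[15,16]} hit by 16; {[18,19],[19,22]} hit by 19; {[21,23]} hit by 23.
Points: 1, 6, 10, 16, 19, 23 (6 total).

19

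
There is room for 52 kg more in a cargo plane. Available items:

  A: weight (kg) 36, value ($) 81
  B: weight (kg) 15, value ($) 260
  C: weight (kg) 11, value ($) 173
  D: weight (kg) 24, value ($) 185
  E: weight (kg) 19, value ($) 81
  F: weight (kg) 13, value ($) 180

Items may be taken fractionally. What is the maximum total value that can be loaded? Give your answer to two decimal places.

Sort by value per unit weight and fill in that order.
Order: B (260/15=17.33) > C (173/11=15.73) > F (180/13=13.85) > D (185/24=7.71) > E (81/19=4.26) > A (81/36=2.25)
Fill: take B (15 @ 260) → take C (11 @ 173) → take F (13 @ 180) → take 13/24 of D → 100.21; 52/52 used.
Total value = 713.21

713.21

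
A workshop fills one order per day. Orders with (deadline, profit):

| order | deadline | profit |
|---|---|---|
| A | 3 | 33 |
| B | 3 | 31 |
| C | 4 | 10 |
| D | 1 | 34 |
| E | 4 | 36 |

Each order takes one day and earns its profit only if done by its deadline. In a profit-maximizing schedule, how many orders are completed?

By profit: E(d4,36), D(d1,34), A(d3,33), B(d3,31), C(d4,10)
E→slot 4; D→slot 1; A→slot 3; B→slot 2; C skipped.
4 of 5 scheduled.

4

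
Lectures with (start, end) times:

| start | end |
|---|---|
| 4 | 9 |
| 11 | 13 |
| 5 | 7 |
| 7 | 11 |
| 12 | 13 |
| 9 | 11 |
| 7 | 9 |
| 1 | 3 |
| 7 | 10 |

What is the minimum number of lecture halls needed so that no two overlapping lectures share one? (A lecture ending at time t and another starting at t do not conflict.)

4

Count concurrent intervals with a sweep; the peak is the room count.
starts: [1, 4, 5, 7, 7, 7, 9, 11, 12]
ends:   [3, 7, 9, 9, 10, 11, 11, 13, 13]
s1→1 e3→0 s4→1 s5→2 e7→1 s7→2 s7→3 s7→4  — peak 4.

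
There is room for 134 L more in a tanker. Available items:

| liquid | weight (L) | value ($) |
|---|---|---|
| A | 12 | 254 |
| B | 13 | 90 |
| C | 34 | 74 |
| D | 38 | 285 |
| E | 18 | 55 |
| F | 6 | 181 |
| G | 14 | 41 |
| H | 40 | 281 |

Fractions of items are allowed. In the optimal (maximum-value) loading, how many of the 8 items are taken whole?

Sort by value per unit weight and fill in that order.
Ratios (sorted): F 30.17, A 21.17, D 7.50, H 7.03, B 6.92, E 3.06, G 2.93, C 2.18
take F (6 @ 181); take A (12 @ 254); take D (38 @ 285); take H (40 @ 281); take B (13 @ 90); take E (18 @ 55); take 7/14 of G → 20.50. Capacity used 134/134.
6 item(s) taken whole; one partial (take 7/14 of G).

6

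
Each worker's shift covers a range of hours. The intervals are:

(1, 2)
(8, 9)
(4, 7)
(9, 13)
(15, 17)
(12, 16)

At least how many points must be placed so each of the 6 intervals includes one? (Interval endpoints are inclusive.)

4

Sorted: [1,2] [4,7] [8,9] [9,13] [12,16] [15,17]
{[1,2]} hit by 2; {[4,7]} hit by 7; {[8,9],[9,13]} hit by 9; {[12,16],[15,17]} hit by 16.
Points: 2, 7, 9, 16 (4 total).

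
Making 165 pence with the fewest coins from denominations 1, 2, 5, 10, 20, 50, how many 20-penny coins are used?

0

Greedy: take as many of the largest coin as possible, then repeat with the remainder.
165 = 3×50 + 1×10 + 1×5
Count of 20: 0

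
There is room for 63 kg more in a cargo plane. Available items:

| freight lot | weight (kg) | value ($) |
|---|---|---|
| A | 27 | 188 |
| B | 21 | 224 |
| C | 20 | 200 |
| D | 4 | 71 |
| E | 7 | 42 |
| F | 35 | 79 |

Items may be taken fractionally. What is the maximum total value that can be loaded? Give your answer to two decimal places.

620.33

Sort by value per unit weight and fill in that order.
Ratios (sorted): D 17.75, B 10.67, C 10.00, A 6.96, E 6.00, F 2.26
take D (4 @ 71); take B (21 @ 224); take C (20 @ 200); take 18/27 of A → 125.33. Capacity used 63/63.
Total value = 620.33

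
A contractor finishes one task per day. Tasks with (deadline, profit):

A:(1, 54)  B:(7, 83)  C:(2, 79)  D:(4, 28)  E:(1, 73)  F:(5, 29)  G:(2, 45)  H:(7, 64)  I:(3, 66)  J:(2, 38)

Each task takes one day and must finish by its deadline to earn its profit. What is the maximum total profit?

Sort by profit descending; place each in the latest free slot ≤ its deadline.
Profit order: B=83 C=79 E=73 I=66 H=64 A=54 G=45 J=38 F=29 D=28
Assign: B→slot 7, C→slot 2, E→slot 1, I→slot 3, H→slot 6, A skipped, G skipped, J skipped, F→slot 5, D→slot 4.
Slots: [1:E] [2:C] [3:I] [4:D] [5:F] [6:H] [7:B]
Profit = 73 + 79 + 66 + 28 + 29 + 64 + 83 = 422

422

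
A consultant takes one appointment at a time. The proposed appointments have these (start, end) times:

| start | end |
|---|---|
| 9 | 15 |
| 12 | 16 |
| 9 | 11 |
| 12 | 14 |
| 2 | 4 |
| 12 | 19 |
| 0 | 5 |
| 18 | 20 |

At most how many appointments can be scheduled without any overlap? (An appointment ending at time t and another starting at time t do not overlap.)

Sorted by end: (2,4)  (0,5)  (9,11)  (12,14)  (9,15)  (12,16)  (12,19)  (18,20)
take (2,4); take (9,11); take (12,14); take (18,20).
Selected 4 appointments.

4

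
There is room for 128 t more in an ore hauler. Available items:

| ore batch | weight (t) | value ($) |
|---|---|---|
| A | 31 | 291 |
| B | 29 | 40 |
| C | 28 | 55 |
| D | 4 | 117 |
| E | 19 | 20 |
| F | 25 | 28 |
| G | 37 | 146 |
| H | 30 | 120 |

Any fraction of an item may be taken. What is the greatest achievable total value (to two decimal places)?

Sort by value per unit weight and fill in that order.
Ratios (sorted): D 29.25, A 9.39, H 4.00, G 3.95, C 1.96, B 1.38, F 1.12, E 1.05
take D (4 @ 117); take A (31 @ 291); take H (30 @ 120); take G (37 @ 146); take 26/28 of C → 51.07. Capacity used 128/128.
Total value = 725.07

725.07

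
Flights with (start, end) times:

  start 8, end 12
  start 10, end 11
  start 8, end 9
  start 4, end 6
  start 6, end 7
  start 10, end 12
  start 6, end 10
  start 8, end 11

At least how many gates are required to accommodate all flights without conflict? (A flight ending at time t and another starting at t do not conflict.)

4

The answer is the maximum number of intervals overlapping at any instant.
starts: [4, 6, 6, 8, 8, 8, 10, 10]
ends:   [6, 7, 9, 10, 11, 11, 12, 12]
s4→1 e6→0 s6→1 s6→2 e7→1 s8→2 s8→3 s8→4  — peak 4.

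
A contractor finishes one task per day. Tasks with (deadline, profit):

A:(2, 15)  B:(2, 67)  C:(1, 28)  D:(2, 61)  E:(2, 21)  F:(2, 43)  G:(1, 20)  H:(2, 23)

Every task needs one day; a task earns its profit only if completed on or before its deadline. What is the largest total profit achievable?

128

Profit order: B=67 D=61 F=43 C=28 H=23 E=21 G=20 A=15
Assign: B→slot 2, D→slot 1, F skipped, C skipped, H skipped, E skipped, G skipped, A skipped.
Slots: [1:D] [2:B]
Profit = 61 + 67 = 128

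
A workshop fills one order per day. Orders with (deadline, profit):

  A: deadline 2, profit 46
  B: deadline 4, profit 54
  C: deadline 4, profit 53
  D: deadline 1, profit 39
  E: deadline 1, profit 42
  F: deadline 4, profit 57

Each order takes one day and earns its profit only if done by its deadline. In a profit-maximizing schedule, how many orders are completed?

4

Take jobs in profit order; each goes to the latest open slot no later than its deadline.
By profit: F(d4,57), B(d4,54), C(d4,53), A(d2,46), E(d1,42), D(d1,39)
F→slot 4; B→slot 3; C→slot 2; A→slot 1; E skipped; D skipped.
4 of 6 scheduled.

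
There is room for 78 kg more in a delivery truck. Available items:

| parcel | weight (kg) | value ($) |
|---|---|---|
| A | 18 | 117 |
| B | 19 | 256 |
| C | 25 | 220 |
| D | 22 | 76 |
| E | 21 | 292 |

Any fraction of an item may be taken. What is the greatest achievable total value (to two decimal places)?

Greedy by value/weight ratio, highest first.
Ratios (sorted): E 13.90, B 13.47, C 8.80, A 6.50, D 3.45
take E (21 @ 292); take B (19 @ 256); take C (25 @ 220); take 13/18 of A → 84.50. Capacity used 78/78.
Total value = 852.50

852.50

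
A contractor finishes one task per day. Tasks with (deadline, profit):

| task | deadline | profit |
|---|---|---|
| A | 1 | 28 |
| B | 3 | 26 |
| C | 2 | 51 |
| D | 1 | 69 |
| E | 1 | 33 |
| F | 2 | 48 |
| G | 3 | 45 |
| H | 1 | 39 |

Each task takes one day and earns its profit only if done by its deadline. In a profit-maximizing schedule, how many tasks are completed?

3

Take jobs in profit order; each goes to the latest open slot no later than its deadline.
Profit order: D=69 C=51 F=48 G=45 H=39 E=33 A=28 B=26
Assign: D→slot 1, C→slot 2, F skipped, G→slot 3, H skipped, E skipped, A skipped, B skipped.
Slots: [1:D] [2:C] [3:G]
3 of 8 scheduled.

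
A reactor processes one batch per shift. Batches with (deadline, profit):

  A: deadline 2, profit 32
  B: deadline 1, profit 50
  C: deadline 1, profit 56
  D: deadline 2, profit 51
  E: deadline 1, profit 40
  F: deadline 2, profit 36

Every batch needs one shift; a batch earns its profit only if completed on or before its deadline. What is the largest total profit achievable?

107

Sort by profit descending; place each in the latest free slot ≤ its deadline.
Profit order: C=56 D=51 B=50 E=40 F=36 A=32
Assign: C→slot 1, D→slot 2, B skipped, E skipped, F skipped, A skipped.
Slots: [1:C] [2:D]
Profit = 56 + 51 = 107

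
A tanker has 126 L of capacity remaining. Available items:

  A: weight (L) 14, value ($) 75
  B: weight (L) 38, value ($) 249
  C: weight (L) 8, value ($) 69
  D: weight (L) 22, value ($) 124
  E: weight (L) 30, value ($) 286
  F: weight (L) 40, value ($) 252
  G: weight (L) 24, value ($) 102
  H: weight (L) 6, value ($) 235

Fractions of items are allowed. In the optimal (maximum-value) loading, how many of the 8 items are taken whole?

Sort by value per unit weight and fill in that order.
Order: H (235/6=39.17) > E (286/30=9.53) > C (69/8=8.62) > B (249/38=6.55) > F (252/40=6.30) > D (124/22=5.64) > A (75/14=5.36) > G (102/24=4.25)
Fill: take H (6 @ 235) → take E (30 @ 286) → take C (8 @ 69) → take B (38 @ 249) → take F (40 @ 252) → take 4/22 of D → 22.55; 126/126 used.
5 item(s) taken whole; one partial (take 4/22 of D).

5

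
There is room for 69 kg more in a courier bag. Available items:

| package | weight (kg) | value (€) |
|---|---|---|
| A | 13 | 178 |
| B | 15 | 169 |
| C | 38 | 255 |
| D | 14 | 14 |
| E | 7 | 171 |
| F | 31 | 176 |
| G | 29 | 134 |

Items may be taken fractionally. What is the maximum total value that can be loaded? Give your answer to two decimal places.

746.16

Greedy by value/weight ratio, highest first.
Order: E (171/7=24.43) > A (178/13=13.69) > B (169/15=11.27) > C (255/38=6.71) > F (176/31=5.68) > G (134/29=4.62) > D (14/14=1.00)
Fill: take E (7 @ 171) → take A (13 @ 178) → take B (15 @ 169) → take 34/38 of C → 228.16; 69/69 used.
Total value = 746.16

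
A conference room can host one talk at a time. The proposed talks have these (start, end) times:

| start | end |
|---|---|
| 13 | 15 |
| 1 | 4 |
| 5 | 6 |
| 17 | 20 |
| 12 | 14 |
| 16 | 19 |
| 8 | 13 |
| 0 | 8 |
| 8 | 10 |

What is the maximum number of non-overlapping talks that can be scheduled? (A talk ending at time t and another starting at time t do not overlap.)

Greedy by earliest finish: after sorting by end time, pick each interval compatible with the last pick.
Sorted by end: (1,4)  (5,6)  (0,8)  (8,10)  (8,13)  (12,14)  (13,15)  (16,19)  (17,20)
take (1,4); take (5,6); skip (0,8); take (8,10); skip (8,13); take (12,14); take (16,19).
Selected 5 talks.

5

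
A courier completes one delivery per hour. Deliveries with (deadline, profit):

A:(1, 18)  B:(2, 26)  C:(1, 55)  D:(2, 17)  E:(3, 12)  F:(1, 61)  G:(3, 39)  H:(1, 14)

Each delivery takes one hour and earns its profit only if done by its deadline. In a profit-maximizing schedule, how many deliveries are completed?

3

Profit order: F=61 C=55 G=39 B=26 A=18 D=17 H=14 E=12
Assign: F→slot 1, C skipped, G→slot 3, B→slot 2, A skipped, D skipped, H skipped, E skipped.
Slots: [1:F] [2:B] [3:G]
3 of 8 scheduled.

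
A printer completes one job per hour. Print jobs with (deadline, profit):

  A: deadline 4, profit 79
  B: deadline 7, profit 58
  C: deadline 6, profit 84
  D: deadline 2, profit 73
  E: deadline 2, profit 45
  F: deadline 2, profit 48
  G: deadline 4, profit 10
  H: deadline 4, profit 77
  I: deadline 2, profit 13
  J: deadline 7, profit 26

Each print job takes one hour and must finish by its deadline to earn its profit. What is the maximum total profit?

Take jobs in profit order; each goes to the latest open slot no later than its deadline.
Profit order: C=84 A=79 H=77 D=73 B=58 F=48 E=45 J=26 I=13 G=10
Assign: C→slot 6, A→slot 4, H→slot 3, D→slot 2, B→slot 7, F→slot 1, E skipped, J→slot 5, I skipped, G skipped.
Slots: [1:F] [2:D] [3:H] [4:A] [5:J] [6:C] [7:B]
Profit = 48 + 73 + 77 + 79 + 26 + 84 + 58 = 445

445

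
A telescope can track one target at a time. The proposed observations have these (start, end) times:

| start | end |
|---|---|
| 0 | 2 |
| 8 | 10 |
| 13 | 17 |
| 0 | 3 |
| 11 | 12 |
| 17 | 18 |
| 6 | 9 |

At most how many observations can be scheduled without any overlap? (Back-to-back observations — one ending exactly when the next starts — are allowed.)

5

Sort by end time and greedily take each interval whose start is ≥ the last chosen end.
By end time: (0,2), (0,3), (6,9), (8,10), (11,12), (13,17), (17,18).
Pick (0,2); next start ≥ 2 → (6,9); next start ≥ 9 → (11,12); next start ≥ 12 → (13,17); next start ≥ 17 → (17,18).
Selected 5 observations.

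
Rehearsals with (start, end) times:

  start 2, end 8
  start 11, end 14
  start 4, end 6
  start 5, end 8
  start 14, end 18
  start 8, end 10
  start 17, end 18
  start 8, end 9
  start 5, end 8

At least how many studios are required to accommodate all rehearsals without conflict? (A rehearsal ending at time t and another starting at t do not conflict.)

4

starts: [2, 4, 5, 5, 8, 8, 11, 14, 17]
ends:   [6, 8, 8, 8, 9, 10, 14, 18, 18]
s2→1 s4→2 s5→3 s5→4  — peak 4.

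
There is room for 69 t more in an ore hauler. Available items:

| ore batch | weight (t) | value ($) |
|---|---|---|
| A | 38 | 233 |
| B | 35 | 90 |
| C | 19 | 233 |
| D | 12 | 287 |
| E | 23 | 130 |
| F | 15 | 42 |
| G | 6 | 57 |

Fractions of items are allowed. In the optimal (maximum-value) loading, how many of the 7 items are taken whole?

Sort by value per unit weight and fill in that order.
Ratios (sorted): D 23.92, C 12.26, G 9.50, A 6.13, E 5.65, F 2.80, B 2.57
take D (12 @ 287); take C (19 @ 233); take G (6 @ 57); take 32/38 of A → 196.21. Capacity used 69/69.
3 item(s) taken whole; one partial (take 32/38 of A).

3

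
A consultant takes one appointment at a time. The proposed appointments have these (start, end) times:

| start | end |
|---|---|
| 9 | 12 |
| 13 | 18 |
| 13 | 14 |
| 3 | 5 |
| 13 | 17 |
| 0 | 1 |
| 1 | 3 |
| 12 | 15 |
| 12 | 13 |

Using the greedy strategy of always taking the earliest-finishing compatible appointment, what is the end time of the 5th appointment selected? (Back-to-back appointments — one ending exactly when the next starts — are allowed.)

13

Sort by end time and greedily take each interval whose start is ≥ the last chosen end.
Sorted by end: (0,1)  (1,3)  (3,5)  (9,12)  (12,13)  (13,14)  (12,15)  (13,17)  (13,18)
take (0,1); take (1,3); take (3,5); take (9,12); take (12,13); take (13,14).
Selected: (0,1) (1,3) (3,5) (9,12) (12,13) (13,14)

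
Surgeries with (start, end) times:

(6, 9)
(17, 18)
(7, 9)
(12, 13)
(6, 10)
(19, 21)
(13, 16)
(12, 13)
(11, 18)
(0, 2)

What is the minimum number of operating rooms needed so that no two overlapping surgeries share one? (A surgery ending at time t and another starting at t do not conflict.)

Count concurrent intervals with a sweep; the peak is the room count.
Events (time:±→running): 0:+→1 2:-→0 6:+→1 6:+→2 7:+→3 … peak 3.

3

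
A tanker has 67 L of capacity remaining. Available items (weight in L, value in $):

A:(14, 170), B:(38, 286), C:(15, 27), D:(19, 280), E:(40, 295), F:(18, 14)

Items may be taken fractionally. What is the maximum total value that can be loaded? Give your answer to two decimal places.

705.89

Greedy by value/weight ratio, highest first.
Order: D (280/19=14.74) > A (170/14=12.14) > B (286/38=7.53) > E (295/40=7.38) > C (27/15=1.80) > F (14/18=0.78)
Fill: take D (19 @ 280) → take A (14 @ 170) → take 34/38 of B → 255.89; 67/67 used.
Total value = 705.89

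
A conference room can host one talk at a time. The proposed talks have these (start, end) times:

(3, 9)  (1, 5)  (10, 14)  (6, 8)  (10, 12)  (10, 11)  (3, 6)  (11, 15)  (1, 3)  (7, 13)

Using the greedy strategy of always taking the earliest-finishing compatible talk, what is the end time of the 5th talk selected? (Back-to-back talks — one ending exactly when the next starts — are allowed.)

15

Sorted by end: (1,3)  (1,5)  (3,6)  (6,8)  (3,9)  (10,11)  (10,12)  (7,13)  (10,14)  (11,15)
take (1,3); take (3,6); take (6,8); take (10,11); skip (7,13); take (11,15).
Selected: (1,3) (3,6) (6,8) (10,11) (11,15)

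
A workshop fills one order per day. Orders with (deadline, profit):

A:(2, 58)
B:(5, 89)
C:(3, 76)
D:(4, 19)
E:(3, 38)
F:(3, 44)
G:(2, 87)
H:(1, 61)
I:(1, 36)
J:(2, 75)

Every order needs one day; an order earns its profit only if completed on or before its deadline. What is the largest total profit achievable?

346

Sort by profit descending; place each in the latest free slot ≤ its deadline.
By profit: B(d5,89), G(d2,87), C(d3,76), J(d2,75), H(d1,61), A(d2,58), F(d3,44), E(d3,38), I(d1,36), D(d4,19)
B→slot 5; G→slot 2; C→slot 3; J→slot 1; H skipped; A skipped; F skipped; E skipped; I skipped; D→slot 4.
Profit = 75 + 87 + 76 + 19 + 89 = 346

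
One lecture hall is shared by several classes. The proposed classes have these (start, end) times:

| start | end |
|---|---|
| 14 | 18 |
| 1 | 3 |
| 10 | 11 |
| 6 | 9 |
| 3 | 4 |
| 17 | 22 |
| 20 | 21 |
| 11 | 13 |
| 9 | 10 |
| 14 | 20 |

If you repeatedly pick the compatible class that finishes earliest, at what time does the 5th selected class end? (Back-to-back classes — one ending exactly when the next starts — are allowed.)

11

Sorted by end: (1,3)  (3,4)  (6,9)  (9,10)  (10,11)  (11,13)  (14,18)  (14,20)  (20,21)  (17,22)
take (1,3); take (3,4); take (6,9); take (9,10); take (10,11); take (11,13); take (14,18); take (20,21).
Selected: (1,3) (3,4) (6,9) (9,10) (10,11) (11,13) (14,18) (20,21)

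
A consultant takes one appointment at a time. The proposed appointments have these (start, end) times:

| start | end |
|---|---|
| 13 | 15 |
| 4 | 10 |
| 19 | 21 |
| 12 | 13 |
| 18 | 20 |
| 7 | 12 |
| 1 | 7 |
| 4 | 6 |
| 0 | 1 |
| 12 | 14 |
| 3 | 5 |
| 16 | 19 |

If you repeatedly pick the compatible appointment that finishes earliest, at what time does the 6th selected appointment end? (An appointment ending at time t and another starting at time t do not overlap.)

Greedy by earliest finish: after sorting by end time, pick each interval compatible with the last pick.
By end time: (0,1), (3,5), (4,6), (1,7), (4,10), (7,12), (12,13), (12,14), (13,15), (16,19), (18,20), (19,21).
Pick (0,1); next start ≥ 1 → (3,5); next start ≥ 5 → (7,12); next start ≥ 12 → (12,13); next start ≥ 13 → (13,15); next start ≥ 15 → (16,19); next start ≥ 19 → (19,21).
Selected: (0,1) (3,5) (7,12) (12,13) (13,15) (16,19) (19,21)

19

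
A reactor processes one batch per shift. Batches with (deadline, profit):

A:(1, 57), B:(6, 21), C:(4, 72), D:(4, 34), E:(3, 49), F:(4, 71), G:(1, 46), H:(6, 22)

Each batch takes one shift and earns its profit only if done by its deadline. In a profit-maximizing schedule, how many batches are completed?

6

Take jobs in profit order; each goes to the latest open slot no later than its deadline.
Profit order: C=72 F=71 A=57 E=49 G=46 D=34 H=22 B=21
Assign: C→slot 4, F→slot 3, A→slot 1, E→slot 2, G skipped, D skipped, H→slot 6, B→slot 5.
Slots: [1:A] [2:E] [3:F] [4:C] [5:B] [6:H]
6 of 8 scheduled.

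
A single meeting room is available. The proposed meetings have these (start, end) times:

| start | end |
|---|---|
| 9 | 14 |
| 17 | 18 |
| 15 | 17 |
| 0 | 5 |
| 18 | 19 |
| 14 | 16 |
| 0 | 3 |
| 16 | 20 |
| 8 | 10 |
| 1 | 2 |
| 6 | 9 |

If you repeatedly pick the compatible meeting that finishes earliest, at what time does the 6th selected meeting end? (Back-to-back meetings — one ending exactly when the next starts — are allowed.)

19

Greedy by earliest finish: after sorting by end time, pick each interval compatible with the last pick.
Sorted by end: (1,2)  (0,3)  (0,5)  (6,9)  (8,10)  (9,14)  (14,16)  (15,17)  (17,18)  (18,19)  (16,20)
take (1,2); take (6,9); skip (8,10); take (9,14); take (14,16); take (17,18); take (18,19); skip (16,20).
Selected: (1,2) (6,9) (9,14) (14,16) (17,18) (18,19)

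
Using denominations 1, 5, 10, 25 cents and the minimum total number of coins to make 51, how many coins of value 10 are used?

Use the largest denomination that fits, subtract, and repeat.
51 = 2×25 + 1×1
Count of 10: 0

0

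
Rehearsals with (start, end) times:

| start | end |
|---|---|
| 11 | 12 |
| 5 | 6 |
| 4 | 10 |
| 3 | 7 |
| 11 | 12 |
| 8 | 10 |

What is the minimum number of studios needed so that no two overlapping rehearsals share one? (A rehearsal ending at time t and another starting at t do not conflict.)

3

The answer is the maximum number of intervals overlapping at any instant.
Events (time:±→running): 3:+→1 4:+→2 5:+→3 … peak 3.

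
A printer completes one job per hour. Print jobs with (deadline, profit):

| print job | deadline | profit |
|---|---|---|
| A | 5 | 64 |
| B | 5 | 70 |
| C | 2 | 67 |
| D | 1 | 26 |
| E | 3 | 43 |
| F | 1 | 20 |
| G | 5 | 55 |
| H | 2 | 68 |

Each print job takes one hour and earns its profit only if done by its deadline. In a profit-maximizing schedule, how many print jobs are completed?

Profit order: B=70 H=68 C=67 A=64 G=55 E=43 D=26 F=20
Assign: B→slot 5, H→slot 2, C→slot 1, A→slot 4, G→slot 3, E skipped, D skipped, F skipped.
Slots: [1:C] [2:H] [3:G] [4:A] [5:B]
5 of 8 scheduled.

5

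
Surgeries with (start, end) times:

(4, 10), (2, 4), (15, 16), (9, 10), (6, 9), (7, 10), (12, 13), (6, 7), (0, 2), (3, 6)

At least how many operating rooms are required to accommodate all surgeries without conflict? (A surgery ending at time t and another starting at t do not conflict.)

The answer is the maximum number of intervals overlapping at any instant.
starts: [0, 2, 3, 4, 6, 6, 7, 9, 12, 15]
ends:   [2, 4, 6, 7, 9, 10, 10, 10, 13, 16]
s0→1 e2→0 s2→1 s3→2 e4→1 s4→2 e6→1 s6→2 s6→3  — peak 3.

3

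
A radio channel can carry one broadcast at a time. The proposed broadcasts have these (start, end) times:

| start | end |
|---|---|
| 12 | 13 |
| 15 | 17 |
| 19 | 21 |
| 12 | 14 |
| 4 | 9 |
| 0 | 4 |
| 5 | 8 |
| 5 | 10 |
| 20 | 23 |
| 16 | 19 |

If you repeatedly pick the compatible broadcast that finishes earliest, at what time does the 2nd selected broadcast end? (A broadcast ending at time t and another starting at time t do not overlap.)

8

Order by finish time; keep every interval that doesn't clash with the previous kept one.
Sorted by end: (0,4)  (5,8)  (4,9)  (5,10)  (12,13)  (12,14)  (15,17)  (16,19)  (19,21)  (20,23)
take (0,4); take (5,8); skip (5,10); take (12,13); skip (12,14); take (15,17); take (19,21).
Selected: (0,4) (5,8) (12,13) (15,17) (19,21)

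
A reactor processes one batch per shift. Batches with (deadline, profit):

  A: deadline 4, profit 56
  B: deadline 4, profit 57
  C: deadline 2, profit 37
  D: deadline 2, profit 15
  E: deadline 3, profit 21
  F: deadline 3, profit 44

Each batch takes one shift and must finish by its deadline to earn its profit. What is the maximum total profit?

194

By profit: B(d4,57), A(d4,56), F(d3,44), C(d2,37), E(d3,21), D(d2,15)
B→slot 4; A→slot 3; F→slot 2; C→slot 1; E skipped; D skipped.
Profit = 37 + 44 + 56 + 57 = 194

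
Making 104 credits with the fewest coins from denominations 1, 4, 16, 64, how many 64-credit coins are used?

1

Use the largest denomination that fits, subtract, and repeat.
104 − 1×64→40 − 2×16→8 − 2×4→0
Count of 64: 1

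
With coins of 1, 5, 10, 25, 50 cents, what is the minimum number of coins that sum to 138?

Greedy: take as many of the largest coin as possible, then repeat with the remainder.
138 = 2×50 + 1×25 + 1×10 + 3×1
Total coins = 2 + 1 + 1 + 3 = 7

7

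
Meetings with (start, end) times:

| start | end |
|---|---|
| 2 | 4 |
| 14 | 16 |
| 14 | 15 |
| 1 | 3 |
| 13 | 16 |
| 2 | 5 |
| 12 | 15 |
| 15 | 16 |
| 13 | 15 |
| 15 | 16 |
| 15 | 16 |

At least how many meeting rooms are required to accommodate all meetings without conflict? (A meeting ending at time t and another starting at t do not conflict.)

5

Count concurrent intervals with a sweep; the peak is the room count.
Events (time:±→running): 1:+→1 2:+→2 2:+→3 3:-→2 4:-→1 5:-→0 12:+→1 13:+→2 13:+→3 14:+→4 14:+→5 … peak 5.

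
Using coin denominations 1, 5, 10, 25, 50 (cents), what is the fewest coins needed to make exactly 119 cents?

119 − 2×50→19 − 1×10→9 − 1×5→4 − 4×1→0
Total coins = 2 + 1 + 1 + 4 = 8

8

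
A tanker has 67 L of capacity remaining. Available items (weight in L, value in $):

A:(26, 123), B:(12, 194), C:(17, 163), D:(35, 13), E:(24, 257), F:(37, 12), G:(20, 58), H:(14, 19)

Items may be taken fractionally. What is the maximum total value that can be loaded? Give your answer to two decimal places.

Order: B (194/12=16.17) > E (257/24=10.71) > C (163/17=9.59) > A (123/26=4.73) > G (58/20=2.90) > H (19/14=1.36) > D (13/35=0.37) > F (12/37=0.32)
Fill: take B (12 @ 194) → take E (24 @ 257) → take C (17 @ 163) → take 14/26 of A → 66.23; 67/67 used.
Total value = 680.23

680.23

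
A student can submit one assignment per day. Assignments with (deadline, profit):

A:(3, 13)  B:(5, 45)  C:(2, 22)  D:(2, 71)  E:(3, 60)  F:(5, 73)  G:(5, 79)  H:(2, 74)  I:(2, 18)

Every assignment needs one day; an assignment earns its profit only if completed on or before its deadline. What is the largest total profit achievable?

357

Take jobs in profit order; each goes to the latest open slot no later than its deadline.
By profit: G(d5,79), H(d2,74), F(d5,73), D(d2,71), E(d3,60), B(d5,45), C(d2,22), I(d2,18), A(d3,13)
G→slot 5; H→slot 2; F→slot 4; D→slot 1; E→slot 3; B skipped; C skipped; I skipped; A skipped.
Profit = 71 + 74 + 60 + 73 + 79 = 357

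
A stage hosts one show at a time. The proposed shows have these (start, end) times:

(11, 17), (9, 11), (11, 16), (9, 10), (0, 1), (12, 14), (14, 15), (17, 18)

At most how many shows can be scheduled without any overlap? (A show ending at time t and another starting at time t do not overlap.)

Sorted by end: (0,1)  (9,10)  (9,11)  (12,14)  (14,15)  (11,16)  (11,17)  (17,18)
take (0,1); take (9,10); take (12,14); take (14,15); skip (11,17); take (17,18).
Selected 5 shows.

5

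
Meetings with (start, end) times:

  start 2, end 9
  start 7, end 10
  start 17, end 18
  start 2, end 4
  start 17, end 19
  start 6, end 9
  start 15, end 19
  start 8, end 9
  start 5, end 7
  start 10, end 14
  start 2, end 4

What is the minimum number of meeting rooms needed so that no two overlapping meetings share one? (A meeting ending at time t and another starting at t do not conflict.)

Events (time:±→running): 2:+→1 2:+→2 2:+→3 4:-→2 4:-→1 5:+→2 6:+→3 7:-→2 7:+→3 8:+→4 … peak 4.

4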